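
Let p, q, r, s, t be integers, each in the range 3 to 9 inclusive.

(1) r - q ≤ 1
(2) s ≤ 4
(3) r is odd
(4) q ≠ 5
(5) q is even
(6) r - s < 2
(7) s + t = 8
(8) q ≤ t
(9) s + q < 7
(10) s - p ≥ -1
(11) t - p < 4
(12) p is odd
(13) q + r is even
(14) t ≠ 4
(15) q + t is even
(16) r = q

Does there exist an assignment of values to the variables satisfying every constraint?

Unsatisfiable

Constraint 5 makes q even and constraint 3 makes r odd, so q + r must be odd. Constraint 13 says q + r is even — contradiction.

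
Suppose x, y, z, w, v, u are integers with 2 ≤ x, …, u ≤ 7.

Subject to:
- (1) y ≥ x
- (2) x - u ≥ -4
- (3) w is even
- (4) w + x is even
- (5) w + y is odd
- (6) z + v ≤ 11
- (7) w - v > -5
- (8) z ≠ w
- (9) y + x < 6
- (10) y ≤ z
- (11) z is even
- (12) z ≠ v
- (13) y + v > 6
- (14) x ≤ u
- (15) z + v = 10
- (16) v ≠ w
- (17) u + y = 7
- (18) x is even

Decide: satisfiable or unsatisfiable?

Satisfiable

The assignment x = 2, y = 3, z = 6, w = 2, v = 4, u = 4 works:
  constraint 2 holds since x - u = -2.
  constraint 6 holds since z + v = 10.
  constraint 7 holds since w - v = -2.
The rest check out directly.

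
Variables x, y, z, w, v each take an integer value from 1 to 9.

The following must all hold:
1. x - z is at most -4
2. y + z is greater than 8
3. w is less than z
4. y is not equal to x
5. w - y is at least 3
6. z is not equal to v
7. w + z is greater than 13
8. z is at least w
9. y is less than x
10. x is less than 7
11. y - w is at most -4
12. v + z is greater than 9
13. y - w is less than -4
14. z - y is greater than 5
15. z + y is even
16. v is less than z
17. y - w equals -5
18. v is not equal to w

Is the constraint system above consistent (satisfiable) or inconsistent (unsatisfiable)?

Satisfiable

One satisfying assignment is x = 2, y = 1, z = 9, w = 6, v = 1.
For the less obvious constraints — constraint 1: x - z = -7; constraint 2: y + z = 10; constraint 5: w - y = 5 — and the others hold by inspection.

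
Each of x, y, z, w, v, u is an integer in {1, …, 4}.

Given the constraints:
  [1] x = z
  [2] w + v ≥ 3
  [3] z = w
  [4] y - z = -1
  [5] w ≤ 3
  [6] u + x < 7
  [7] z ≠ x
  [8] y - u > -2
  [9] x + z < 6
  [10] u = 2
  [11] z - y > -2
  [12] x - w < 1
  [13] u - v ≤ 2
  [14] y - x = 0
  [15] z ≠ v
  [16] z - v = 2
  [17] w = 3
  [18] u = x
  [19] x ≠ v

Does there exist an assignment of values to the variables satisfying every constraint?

Unsatisfiable

Constraint 10 fixes u = 2 and constraint 17 fixes w = 3. Constraints 1, 3, and 18 give u = x = z = w, so u = w. But 2 ≠ 3 — contradiction.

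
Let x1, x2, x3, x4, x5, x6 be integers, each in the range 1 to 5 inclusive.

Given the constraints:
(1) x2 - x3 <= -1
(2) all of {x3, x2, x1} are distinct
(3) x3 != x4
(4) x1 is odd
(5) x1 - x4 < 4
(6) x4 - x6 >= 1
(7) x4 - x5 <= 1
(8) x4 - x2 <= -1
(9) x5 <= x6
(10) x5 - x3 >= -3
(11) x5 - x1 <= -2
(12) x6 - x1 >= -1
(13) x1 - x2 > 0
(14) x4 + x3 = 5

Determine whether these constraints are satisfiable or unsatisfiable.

Constraints 1, 6, 8, 10, 11, and 12 give x1 − x5 ≥ 2, x5 − x3 ≥ -3, x3 − x2 ≥ 1, x2 − x4 ≥ 1, x4 − x6 ≥ 1, x6 − x1 ≥ -1.
Adding all 6 inequalities: the left sides telescope to 0, and the right sides sum to 2 + (-3) + 1 + 1 + 1 + (-1) = 1. So 0 ≥ 1, which is false.

Unsatisfiable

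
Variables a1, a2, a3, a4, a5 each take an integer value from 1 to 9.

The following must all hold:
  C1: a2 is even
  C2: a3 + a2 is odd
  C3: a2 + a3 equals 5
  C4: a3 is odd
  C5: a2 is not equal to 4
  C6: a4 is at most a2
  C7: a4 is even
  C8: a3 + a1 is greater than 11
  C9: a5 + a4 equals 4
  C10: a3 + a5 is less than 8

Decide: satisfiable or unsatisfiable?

One satisfying assignment is a1 = 9, a2 = 2, a3 = 3, a4 = 2, a5 = 2.
For the less obvious constraints — constraint 3: a2 + a3 = 5; constraint 8: a3 + a1 = 12 — and the others hold by inspection.

Satisfiable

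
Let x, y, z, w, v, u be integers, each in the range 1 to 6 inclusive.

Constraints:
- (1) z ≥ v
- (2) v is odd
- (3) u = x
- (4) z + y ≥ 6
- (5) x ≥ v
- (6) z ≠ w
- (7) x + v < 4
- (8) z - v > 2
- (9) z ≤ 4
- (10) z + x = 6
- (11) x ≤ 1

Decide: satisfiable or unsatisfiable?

From constraint 9: z ≤ 4. From constraint 11: x ≤ 1. Hence z + x ≤ 5. But constraint 10 requires z + x = 6, and 6 > 5. Contradiction.

Unsatisfiable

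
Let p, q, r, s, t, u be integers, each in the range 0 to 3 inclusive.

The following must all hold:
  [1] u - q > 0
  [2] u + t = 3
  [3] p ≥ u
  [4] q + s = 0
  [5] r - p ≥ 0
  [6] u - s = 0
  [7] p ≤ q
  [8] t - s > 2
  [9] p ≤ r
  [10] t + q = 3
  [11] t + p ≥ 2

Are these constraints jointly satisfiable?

Unsatisfiable

Constraints 1, 3, and 7 give p ≤ q, q < u, u ≤ p. Chaining: p ≤ q < u ≤ p, which forces p < p — impossible.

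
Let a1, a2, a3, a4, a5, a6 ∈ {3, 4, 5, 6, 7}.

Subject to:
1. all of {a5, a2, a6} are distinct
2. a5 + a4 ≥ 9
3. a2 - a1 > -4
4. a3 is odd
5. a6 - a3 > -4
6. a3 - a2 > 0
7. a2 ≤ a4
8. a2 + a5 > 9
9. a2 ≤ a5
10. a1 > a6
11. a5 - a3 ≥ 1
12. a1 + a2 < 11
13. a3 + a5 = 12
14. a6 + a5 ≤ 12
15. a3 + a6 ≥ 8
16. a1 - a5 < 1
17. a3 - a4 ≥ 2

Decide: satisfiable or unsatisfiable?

Try a1 = 6, a2 = 3, a3 = 5, a4 = 3, a5 = 7, a6 = 4.
Check constraint 2: a5 + a4 = 10; constraint 3: a2 - a1 = -3; constraint 5: a6 - a3 = -1. The remaining constraints are straightforward to verify.

Satisfiable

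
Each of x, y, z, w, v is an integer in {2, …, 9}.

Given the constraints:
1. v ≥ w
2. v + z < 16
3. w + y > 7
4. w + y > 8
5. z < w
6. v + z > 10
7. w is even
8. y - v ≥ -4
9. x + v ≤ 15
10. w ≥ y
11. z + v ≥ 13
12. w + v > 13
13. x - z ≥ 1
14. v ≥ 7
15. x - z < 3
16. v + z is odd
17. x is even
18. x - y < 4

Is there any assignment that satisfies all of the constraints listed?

Satisfiable

One satisfying assignment is x = 6, y = 4, z = 5, w = 6, v = 8.
For the less obvious constraints — constraint 2: v + z = 13; constraint 3: w + y = 10 — and the others hold by inspection.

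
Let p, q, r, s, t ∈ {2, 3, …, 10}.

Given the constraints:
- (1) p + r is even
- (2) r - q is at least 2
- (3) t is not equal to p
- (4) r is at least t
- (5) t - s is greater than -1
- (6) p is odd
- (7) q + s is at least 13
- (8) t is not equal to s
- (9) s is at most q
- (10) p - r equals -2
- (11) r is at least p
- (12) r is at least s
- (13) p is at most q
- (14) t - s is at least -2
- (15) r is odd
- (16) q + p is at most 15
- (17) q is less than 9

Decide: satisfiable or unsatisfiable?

Satisfiable

Setting (p, q, r, s, t) = (7, 7, 9, 7, 8) satisfies everything: constraint 2: r - q = 2; constraint 5: t - s = 1; constraint 7: q + s = 14, and the others follow.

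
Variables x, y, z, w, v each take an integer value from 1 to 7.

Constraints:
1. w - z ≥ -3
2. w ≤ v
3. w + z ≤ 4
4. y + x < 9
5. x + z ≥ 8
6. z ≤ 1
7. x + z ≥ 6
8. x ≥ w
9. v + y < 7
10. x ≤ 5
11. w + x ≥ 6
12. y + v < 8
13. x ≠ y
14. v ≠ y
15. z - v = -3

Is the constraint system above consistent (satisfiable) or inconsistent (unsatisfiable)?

Unsatisfiable

From constraint 10: x ≤ 5. From constraint 6: z ≤ 1. Hence x + z ≤ 6. But constraint 5 requires x + z ≥ 8, and 8 > 6. Contradiction.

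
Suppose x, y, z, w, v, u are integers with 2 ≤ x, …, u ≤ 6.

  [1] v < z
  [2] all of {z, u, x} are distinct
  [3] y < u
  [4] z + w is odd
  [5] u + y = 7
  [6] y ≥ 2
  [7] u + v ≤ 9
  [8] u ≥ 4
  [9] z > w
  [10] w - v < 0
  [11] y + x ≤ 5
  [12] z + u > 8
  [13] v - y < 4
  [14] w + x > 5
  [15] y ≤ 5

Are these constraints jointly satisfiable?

Satisfiable

Take x = 3, y = 2, z = 6, w = 3, v = 4, u = 5. Then constraint 5: u + y = 7; constraint 7: u + v = 9, and every other listed constraint is also met.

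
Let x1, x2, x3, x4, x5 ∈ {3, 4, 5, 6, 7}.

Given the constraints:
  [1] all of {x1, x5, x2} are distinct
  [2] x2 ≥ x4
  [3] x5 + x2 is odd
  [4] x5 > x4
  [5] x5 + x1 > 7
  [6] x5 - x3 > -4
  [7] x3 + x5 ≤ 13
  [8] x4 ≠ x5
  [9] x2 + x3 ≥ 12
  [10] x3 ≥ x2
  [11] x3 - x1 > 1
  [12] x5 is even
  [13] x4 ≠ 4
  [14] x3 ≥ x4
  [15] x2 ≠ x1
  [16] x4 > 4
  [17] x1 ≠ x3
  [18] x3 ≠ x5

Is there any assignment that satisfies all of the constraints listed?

The assignment x1 = 3, x2 = 7, x3 = 7, x4 = 5, x5 = 6 works:
  constraint 5 holds since x5 + x1 = 9.
  constraint 6 holds since x5 - x3 = -1.
  constraint 7 holds since x3 + x5 = 13.
The rest check out directly.

Satisfiable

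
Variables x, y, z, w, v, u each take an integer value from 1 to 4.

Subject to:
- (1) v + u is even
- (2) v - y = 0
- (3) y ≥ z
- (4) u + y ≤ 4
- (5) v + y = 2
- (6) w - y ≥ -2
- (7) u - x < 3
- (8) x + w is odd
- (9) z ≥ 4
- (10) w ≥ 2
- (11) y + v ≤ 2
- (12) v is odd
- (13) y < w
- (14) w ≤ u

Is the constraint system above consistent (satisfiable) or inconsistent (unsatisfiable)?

From constraints 10 and 14: u ≥ w ≥ 2. From constraints 3 and 9: y ≥ z ≥ 4. Hence u + y ≥ 6. But constraint 4 requires u + y ≤ 4, and 4 < 6. Contradiction.

Unsatisfiable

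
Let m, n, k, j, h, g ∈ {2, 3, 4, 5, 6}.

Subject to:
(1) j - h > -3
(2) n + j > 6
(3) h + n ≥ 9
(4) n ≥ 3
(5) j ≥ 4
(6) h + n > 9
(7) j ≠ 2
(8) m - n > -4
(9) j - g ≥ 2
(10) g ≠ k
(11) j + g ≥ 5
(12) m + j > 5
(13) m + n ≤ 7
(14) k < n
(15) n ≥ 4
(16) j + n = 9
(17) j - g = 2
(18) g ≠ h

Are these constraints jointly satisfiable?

Take m = 2, n = 4, k = 2, j = 5, h = 6, g = 3. Then constraint 1: j - h = -1; constraint 2: n + j = 9, and every other listed constraint is also met.

Satisfiable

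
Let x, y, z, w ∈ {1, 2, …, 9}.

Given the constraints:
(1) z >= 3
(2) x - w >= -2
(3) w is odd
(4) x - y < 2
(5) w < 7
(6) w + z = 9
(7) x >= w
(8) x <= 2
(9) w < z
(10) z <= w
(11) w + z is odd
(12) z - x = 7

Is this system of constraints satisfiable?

From constraints 1 and 10: w ≥ z and z ≥ 3, so w ≥ 3. From constraints 7 and 8: w ≤ x and x ≤ 2, so w ≤ 2. But 2 < 3, so no value of w works.

Unsatisfiable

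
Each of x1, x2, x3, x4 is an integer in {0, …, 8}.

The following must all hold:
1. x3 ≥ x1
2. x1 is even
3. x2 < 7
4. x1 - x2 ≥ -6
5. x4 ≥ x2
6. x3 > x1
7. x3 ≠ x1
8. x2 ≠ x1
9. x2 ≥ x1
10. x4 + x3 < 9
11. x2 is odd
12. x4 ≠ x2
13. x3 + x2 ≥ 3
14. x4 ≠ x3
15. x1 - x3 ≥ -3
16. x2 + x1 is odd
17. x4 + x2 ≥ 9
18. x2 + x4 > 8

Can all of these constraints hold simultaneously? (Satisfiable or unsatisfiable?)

Satisfiable

One satisfying assignment is x1 = 0, x2 = 3, x3 = 2, x4 = 6.
For the less obvious constraints — constraint 4: x1 - x2 = -3; constraint 10: x4 + x3 = 8 — and the others hold by inspection.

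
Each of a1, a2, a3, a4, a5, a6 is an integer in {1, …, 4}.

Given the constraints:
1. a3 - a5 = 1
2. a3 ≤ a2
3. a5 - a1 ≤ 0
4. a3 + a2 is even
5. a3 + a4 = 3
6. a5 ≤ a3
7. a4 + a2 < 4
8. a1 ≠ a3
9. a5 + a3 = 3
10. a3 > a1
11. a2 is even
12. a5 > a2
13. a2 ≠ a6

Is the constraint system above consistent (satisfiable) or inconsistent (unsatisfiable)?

Constraints 2, 3, 10, and 12 give a5 ≤ a1, a1 < a3, a3 ≤ a2, a2 < a5. Chaining: a5 ≤ a1 < a3 ≤ a2 < a5, which forces a5 < a5 — impossible.

Unsatisfiable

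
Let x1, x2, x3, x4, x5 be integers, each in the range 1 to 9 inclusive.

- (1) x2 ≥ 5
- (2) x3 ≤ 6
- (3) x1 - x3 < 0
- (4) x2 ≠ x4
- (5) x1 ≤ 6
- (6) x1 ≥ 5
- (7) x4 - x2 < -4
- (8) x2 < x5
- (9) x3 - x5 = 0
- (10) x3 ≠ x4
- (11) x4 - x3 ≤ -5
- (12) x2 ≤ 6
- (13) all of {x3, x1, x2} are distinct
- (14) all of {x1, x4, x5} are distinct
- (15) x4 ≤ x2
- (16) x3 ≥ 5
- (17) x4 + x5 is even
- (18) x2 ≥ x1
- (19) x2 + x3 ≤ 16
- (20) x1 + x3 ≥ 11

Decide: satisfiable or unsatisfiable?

Unsatisfiable

Constraints 1, 2, 5, 6, 12, and 16 confine each of x3, x1, x2 to the 2 values {5, 6}.
Constraint 13 requires all 3 of them to be distinct, but only 2 values are available — impossible by the pigeonhole principle.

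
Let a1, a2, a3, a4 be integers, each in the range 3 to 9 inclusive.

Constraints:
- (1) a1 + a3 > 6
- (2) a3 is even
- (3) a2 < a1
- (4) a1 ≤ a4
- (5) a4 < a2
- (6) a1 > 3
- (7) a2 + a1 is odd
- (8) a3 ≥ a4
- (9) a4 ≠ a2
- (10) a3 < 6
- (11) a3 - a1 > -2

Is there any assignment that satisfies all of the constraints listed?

Unsatisfiable

Constraints 3, 4, and 5 give a1 ≤ a4, a4 < a2, a2 < a1. Chaining: a1 ≤ a4 < a2 < a1, which forces a1 < a1 — impossible.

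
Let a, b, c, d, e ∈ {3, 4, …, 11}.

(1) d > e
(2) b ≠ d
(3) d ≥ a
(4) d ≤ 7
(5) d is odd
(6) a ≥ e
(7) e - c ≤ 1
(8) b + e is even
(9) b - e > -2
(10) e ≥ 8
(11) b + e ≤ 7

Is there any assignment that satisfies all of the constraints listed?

Unsatisfiable

From constraints 6 and 10: a ≥ e and e ≥ 8, so a ≥ 8. From constraints 3 and 4: a ≤ d and d ≤ 7, so a ≤ 7. But 7 < 8, so no value of a works.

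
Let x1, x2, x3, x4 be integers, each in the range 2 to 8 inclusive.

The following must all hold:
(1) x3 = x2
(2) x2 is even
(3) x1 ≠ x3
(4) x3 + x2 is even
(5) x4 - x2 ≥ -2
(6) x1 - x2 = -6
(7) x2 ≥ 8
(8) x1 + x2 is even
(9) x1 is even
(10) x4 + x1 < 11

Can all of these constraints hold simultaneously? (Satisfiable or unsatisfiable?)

Satisfiable

Take x1 = 2, x2 = 8, x3 = 8, x4 = 7. Then constraint 5: x4 - x2 = -1; constraint 6: x1 - x2 = -6; constraint 10: x4 + x1 = 9, and every other listed constraint is also met.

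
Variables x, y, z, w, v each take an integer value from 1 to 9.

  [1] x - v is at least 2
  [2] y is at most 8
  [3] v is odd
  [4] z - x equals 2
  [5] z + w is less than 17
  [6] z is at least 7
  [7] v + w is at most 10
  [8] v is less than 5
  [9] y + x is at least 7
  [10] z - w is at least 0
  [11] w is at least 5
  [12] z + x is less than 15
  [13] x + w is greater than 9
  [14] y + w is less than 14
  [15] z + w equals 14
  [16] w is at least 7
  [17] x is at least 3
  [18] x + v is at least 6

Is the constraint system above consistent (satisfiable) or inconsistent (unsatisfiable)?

Satisfiable

The assignment x = 5, y = 5, z = 7, w = 7, v = 3 works:
  constraint 1 holds since x - v = 2.
  constraint 4 holds since z - x = 2.
  constraint 5 holds since z + w = 14.
The rest check out directly.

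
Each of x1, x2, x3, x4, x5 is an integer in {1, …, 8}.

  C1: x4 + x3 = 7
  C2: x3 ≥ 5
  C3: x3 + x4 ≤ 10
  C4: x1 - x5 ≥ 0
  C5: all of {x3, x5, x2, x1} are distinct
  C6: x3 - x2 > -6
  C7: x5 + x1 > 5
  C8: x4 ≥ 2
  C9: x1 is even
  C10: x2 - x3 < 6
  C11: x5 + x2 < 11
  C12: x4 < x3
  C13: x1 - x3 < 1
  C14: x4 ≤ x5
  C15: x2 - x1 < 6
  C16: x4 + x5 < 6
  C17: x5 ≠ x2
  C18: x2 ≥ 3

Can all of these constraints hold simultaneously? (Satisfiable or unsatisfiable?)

One satisfying assignment is x1 = 4, x2 = 8, x3 = 5, x4 = 2, x5 = 2.
For the less obvious constraints — constraint 1: x4 + x3 = 7; constraint 3: x3 + x4 = 7 — and the others hold by inspection.

Satisfiable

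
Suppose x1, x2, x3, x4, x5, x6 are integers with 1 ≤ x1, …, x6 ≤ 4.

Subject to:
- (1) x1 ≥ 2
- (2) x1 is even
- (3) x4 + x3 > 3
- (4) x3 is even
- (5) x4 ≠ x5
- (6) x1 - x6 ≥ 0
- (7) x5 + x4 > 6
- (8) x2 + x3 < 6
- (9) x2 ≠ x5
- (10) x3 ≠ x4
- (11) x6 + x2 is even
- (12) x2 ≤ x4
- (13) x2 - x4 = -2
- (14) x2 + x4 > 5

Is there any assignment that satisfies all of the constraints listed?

One satisfying assignment is x1 = 4, x2 = 2, x3 = 2, x4 = 4, x5 = 3, x6 = 2.
For the less obvious constraints — constraint 3: x4 + x3 = 6; constraint 6: x1 - x6 = 2; constraint 7: x5 + x4 = 7 — and the others hold by inspection.

Satisfiable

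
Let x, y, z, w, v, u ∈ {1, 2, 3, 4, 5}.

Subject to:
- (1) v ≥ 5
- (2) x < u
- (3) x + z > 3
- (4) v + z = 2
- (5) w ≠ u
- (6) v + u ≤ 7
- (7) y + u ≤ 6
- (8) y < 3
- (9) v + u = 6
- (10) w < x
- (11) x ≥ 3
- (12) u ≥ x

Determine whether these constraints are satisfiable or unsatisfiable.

Unsatisfiable

From constraint 1: v ≥ 5. From constraints 11 and 12: u ≥ x ≥ 3. Hence v + u ≥ 8. But constraint 9 requires v + u = 6, and 6 < 8. Contradiction.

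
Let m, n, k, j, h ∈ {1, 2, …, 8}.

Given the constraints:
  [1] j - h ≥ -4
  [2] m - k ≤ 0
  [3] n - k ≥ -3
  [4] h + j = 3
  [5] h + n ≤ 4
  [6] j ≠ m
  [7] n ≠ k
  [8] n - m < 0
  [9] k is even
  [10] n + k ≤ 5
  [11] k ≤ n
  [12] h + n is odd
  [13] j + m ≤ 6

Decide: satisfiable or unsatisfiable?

Unsatisfiable

Constraints 2, 8, and 11 give m ≤ k, k ≤ n, n < m. Chaining: m ≤ k ≤ n < m, which forces m < m — impossible.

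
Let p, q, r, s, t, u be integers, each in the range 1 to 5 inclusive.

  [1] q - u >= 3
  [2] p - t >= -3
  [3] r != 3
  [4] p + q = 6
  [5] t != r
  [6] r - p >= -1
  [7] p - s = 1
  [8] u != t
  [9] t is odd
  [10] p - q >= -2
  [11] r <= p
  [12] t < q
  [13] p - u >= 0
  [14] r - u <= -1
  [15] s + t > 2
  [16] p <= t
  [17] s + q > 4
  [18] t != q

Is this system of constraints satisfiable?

Unsatisfiable

Constraints 1, 6, 10, and 14 give q − u ≥ 3, u − r ≥ 1, r − p ≥ -1, p − q ≥ -2.
Adding all 4 inequalities: the left sides telescope to 0, and the right sides sum to 3 + 1 + (-1) + (-2) = 1. So 0 ≥ 1, which is false.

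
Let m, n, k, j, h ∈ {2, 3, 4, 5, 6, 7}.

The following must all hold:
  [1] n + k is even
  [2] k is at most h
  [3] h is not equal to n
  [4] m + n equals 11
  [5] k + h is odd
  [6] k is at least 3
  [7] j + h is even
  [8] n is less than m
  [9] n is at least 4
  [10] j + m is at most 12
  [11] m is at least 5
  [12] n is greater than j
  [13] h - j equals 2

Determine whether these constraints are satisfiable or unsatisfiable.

Satisfiable

Setting (m, n, k, j, h) = (6, 5, 5, 4, 6) satisfies everything: constraint 4: m + n = 11; constraint 10: j + m = 10; constraint 13: h - j = 2, and the others follow.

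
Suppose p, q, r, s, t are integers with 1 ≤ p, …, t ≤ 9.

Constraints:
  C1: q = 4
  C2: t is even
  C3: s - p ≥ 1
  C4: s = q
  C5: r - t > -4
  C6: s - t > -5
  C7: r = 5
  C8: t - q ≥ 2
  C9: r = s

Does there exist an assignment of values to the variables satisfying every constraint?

Unsatisfiable

Constraint 7 fixes r = 5 and constraint 1 fixes q = 4. Constraints 4 and 9 give r = s = q, so r = q. But 5 ≠ 4 — contradiction.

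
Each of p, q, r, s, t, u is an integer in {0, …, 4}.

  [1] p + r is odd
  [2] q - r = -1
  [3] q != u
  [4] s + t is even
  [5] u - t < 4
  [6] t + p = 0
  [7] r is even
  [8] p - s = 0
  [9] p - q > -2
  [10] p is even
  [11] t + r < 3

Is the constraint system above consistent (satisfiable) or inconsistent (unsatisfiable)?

Constraint 10 makes p even and constraint 7 makes r even, so p + r must be even. Constraint 1 says p + r is odd — contradiction.

Unsatisfiable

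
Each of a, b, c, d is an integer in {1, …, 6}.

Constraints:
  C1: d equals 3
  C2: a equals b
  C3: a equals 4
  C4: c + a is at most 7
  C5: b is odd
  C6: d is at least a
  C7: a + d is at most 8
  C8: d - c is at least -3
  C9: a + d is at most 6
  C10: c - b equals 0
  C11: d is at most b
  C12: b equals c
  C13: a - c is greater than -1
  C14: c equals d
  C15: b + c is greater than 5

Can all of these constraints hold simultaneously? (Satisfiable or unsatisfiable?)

Constraint 3 fixes a = 4 and constraint 1 fixes d = 3. Constraints 2, 12, and 14 give a = b = c = d, so a = d. But 4 ≠ 3 — contradiction.

Unsatisfiable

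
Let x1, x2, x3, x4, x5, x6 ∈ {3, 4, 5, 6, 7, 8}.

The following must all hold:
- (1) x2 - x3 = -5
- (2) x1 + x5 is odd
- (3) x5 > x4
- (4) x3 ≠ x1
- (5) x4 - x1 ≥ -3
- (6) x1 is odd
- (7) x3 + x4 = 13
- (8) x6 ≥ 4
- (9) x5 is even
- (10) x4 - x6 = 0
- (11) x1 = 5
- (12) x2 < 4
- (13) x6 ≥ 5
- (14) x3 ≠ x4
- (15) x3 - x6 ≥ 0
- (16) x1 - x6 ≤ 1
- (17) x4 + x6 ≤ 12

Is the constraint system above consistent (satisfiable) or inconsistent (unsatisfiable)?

Take x1 = 5, x2 = 3, x3 = 8, x4 = 5, x5 = 8, x6 = 5. Then constraint 1: x2 - x3 = -5; constraint 5: x4 - x1 = 0, and every other listed constraint is also met.

Satisfiable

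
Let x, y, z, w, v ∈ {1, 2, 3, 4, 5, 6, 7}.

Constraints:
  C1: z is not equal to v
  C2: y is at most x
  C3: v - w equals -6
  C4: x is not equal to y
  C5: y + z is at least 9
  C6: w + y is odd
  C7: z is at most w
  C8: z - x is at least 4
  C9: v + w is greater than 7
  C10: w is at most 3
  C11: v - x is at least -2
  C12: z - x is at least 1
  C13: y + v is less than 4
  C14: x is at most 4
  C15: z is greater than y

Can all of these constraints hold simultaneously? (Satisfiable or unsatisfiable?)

Unsatisfiable

From constraints 2 and 14: y ≤ x ≤ 4. From constraints 7 and 10: z ≤ w ≤ 3. Hence y + z ≤ 7. But constraint 5 requires y + z ≥ 9, and 9 > 7. Contradiction.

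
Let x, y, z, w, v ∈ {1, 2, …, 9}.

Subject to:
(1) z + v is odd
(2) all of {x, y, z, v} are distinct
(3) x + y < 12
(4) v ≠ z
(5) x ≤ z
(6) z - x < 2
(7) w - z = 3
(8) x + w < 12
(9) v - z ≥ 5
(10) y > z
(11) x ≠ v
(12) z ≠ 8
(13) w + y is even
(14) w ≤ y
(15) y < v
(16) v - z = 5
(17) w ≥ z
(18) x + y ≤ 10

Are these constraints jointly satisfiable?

Take x = 3, y = 7, z = 4, w = 7, v = 9. Then constraint 3: x + y = 10; constraint 6: z - x = 1; constraint 7: w - z = 3, and every other listed constraint is also met.

Satisfiable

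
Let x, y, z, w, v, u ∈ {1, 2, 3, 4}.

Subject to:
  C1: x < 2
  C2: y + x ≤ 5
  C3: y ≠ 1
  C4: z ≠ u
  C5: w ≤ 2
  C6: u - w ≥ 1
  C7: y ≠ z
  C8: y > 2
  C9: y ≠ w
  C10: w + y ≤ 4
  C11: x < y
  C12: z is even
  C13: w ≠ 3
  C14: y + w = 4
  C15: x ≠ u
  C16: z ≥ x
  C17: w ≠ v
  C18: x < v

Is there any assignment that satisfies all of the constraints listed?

Satisfiable

Setting (x, y, z, w, v, u) = (1, 3, 4, 1, 3, 3) satisfies everything: constraint 2: y + x = 4; constraint 6: u - w = 2, and the others follow.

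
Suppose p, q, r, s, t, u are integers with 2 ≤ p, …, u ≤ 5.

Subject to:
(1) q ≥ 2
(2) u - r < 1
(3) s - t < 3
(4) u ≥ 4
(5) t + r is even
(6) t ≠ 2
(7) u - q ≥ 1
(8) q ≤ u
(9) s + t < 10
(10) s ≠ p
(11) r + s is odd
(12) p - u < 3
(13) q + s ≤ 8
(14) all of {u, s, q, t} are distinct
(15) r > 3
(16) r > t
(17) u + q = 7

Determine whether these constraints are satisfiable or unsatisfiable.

Take p = 5, q = 2, r = 5, s = 4, t = 3, u = 5. Then constraint 2: u - r = 0; constraint 3: s - t = 1, and every other listed constraint is also met.

Satisfiable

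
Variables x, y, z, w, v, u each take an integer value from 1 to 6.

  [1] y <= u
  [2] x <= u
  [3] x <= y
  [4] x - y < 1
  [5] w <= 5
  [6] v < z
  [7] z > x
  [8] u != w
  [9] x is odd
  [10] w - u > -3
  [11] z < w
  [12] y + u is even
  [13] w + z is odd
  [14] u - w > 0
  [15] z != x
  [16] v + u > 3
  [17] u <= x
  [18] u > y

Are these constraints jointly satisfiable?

Constraints 7, 11, 14, and 17 give x < z, z < w, w < u, u ≤ x. Chaining: x < z < w < u ≤ x, which forces x < x — impossible.

Unsatisfiable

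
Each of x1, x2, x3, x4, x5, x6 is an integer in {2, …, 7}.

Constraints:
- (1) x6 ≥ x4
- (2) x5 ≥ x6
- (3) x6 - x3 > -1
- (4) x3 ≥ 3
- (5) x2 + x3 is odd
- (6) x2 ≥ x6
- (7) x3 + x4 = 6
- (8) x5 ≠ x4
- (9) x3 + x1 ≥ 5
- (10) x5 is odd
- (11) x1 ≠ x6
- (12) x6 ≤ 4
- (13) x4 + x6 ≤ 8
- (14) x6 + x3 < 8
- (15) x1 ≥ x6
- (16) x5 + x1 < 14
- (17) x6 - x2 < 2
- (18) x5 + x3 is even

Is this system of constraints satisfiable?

The assignment x1 = 4, x2 = 4, x3 = 3, x4 = 3, x5 = 7, x6 = 3 works:
  constraint 3 holds since x6 - x3 = 0.
  constraint 7 holds since x3 + x4 = 6.
  constraint 9 holds since x3 + x1 = 7.
The rest check out directly.

Satisfiable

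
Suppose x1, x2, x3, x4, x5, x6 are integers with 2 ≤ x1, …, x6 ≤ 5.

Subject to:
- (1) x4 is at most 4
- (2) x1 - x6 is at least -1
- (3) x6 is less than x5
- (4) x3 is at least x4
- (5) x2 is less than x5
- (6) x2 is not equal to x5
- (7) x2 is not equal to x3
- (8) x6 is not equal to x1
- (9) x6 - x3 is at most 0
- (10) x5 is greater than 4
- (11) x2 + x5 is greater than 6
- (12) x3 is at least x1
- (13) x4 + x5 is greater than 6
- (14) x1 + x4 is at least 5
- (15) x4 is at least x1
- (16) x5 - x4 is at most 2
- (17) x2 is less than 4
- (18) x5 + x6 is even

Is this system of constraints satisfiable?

Satisfiable

Take x1 = 2, x2 = 2, x3 = 3, x4 = 3, x5 = 5, x6 = 3. Then constraint 2: x1 - x6 = -1; constraint 9: x6 - x3 = 0; constraint 11: x2 + x5 = 7, and every other listed constraint is also met.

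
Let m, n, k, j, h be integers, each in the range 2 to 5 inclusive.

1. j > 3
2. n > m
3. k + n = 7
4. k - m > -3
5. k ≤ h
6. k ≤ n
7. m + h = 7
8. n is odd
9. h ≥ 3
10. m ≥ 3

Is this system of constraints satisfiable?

Satisfiable

Try m = 4, n = 5, k = 2, j = 4, h = 3.
Check constraint 3: k + n = 7; constraint 4: k - m = -2. The remaining constraints are straightforward to verify.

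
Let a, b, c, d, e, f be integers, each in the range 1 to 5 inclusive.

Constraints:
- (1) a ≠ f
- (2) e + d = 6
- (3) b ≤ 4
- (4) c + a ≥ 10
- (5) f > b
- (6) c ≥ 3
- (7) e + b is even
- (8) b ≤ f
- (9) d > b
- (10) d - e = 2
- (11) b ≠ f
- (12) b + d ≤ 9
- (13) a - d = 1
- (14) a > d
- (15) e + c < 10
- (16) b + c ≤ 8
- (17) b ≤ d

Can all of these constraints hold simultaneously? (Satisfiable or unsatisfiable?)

Satisfiable

Take a = 5, b = 2, c = 5, d = 4, e = 2, f = 4. Then constraint 2: e + d = 6; constraint 4: c + a = 10; constraint 10: d - e = 2, and every other listed constraint is also met.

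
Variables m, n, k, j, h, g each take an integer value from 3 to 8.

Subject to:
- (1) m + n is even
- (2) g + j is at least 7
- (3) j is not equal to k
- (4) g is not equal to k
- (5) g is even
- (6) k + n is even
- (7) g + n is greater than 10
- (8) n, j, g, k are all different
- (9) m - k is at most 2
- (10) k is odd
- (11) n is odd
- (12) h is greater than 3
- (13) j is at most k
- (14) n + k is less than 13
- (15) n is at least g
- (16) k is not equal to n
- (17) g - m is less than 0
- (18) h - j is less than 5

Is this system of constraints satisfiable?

Satisfiable

The assignment m = 5, n = 7, k = 5, j = 3, h = 5, g = 4 works:
  constraint 2 holds since g + j = 7.
  constraint 7 holds since g + n = 11.
The rest check out directly.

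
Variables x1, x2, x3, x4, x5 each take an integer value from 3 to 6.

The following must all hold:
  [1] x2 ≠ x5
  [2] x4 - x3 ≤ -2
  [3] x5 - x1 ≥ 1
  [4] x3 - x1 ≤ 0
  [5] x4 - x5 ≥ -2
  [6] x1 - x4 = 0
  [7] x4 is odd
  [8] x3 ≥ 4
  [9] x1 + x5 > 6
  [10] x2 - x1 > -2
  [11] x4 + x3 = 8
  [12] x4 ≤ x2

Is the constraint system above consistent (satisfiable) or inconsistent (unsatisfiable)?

Constraints 2, 3, 4, and 5 give x4 − x5 ≥ -2, x5 − x1 ≥ 1, x1 − x3 ≥ 0, x3 − x4 ≥ 2.
Adding all 4 inequalities: the left sides telescope to 0, and the right sides sum to (-2) + 1 + 0 + 2 = 1. So 0 ≥ 1, which is false.

Unsatisfiable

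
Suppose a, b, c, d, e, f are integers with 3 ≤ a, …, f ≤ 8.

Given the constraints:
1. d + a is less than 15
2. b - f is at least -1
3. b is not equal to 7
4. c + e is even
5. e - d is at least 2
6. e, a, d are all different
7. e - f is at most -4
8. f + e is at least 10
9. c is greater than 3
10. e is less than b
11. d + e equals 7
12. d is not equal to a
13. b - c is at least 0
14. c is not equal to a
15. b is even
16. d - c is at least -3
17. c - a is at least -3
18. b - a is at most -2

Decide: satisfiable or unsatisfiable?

Unsatisfiable

Constraints 2, 5, 7, 16, 17, and 18 give e − d ≥ 2, d − c ≥ -3, c − a ≥ -3, a − b ≥ 2, b − f ≥ -1, f − e ≥ 4.
Adding all 6 inequalities: the left sides telescope to 0, and the right sides sum to 2 + (-3) + (-3) + 2 + (-1) + 4 = 1. So 0 ≥ 1, which is false.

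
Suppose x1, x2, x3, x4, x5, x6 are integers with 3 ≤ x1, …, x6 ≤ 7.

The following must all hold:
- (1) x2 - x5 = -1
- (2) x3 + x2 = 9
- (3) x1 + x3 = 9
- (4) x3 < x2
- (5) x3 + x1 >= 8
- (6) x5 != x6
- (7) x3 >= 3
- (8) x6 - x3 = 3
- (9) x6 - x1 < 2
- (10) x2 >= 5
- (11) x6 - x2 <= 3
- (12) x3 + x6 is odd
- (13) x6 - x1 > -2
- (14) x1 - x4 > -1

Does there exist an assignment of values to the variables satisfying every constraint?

Satisfiable

One satisfying assignment is x1 = 6, x2 = 6, x3 = 3, x4 = 6, x5 = 7, x6 = 6.
For the less obvious constraints — constraint 1: x2 - x5 = -1; constraint 2: x3 + x2 = 9 — and the others hold by inspection.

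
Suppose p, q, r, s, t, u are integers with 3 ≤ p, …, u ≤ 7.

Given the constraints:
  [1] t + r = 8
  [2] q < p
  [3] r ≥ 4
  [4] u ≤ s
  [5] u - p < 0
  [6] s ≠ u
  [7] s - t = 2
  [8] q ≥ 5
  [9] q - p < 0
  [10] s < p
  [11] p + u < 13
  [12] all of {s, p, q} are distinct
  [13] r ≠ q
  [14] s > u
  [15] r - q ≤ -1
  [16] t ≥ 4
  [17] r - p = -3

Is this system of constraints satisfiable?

Try p = 7, q = 5, r = 4, s = 6, t = 4, u = 4.
Check constraint 1: t + r = 8; constraint 5: u - p = -3. The remaining constraints are straightforward to verify.

Satisfiable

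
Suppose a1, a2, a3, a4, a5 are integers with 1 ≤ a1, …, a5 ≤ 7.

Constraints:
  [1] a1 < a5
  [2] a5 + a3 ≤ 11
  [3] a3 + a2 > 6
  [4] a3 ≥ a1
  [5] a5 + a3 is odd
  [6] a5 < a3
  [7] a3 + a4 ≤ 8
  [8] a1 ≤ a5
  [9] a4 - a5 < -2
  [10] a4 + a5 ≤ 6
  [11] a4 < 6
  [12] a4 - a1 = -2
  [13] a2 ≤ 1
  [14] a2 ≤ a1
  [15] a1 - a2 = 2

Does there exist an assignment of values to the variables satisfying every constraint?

Satisfiable

Take a1 = 3, a2 = 1, a3 = 7, a4 = 1, a5 = 4. Then constraint 2: a5 + a3 = 11; constraint 3: a3 + a2 = 8; constraint 7: a3 + a4 = 8, and every other listed constraint is also met.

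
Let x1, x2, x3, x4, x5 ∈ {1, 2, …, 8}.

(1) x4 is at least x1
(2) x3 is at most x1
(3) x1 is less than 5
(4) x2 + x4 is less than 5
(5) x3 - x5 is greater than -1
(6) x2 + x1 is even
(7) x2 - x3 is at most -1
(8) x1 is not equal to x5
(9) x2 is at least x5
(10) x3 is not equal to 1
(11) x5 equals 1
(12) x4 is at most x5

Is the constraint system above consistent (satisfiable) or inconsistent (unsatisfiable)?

Constraints 1, 2, 7, 9, and 12 give x3 ≤ x1, x1 ≤ x4, x4 ≤ x5, x5 ≤ x2, x2 < x3. Chaining: x3 ≤ x1 ≤ x4 ≤ x5 ≤ x2 < x3, which forces x3 < x3 — impossible.

Unsatisfiable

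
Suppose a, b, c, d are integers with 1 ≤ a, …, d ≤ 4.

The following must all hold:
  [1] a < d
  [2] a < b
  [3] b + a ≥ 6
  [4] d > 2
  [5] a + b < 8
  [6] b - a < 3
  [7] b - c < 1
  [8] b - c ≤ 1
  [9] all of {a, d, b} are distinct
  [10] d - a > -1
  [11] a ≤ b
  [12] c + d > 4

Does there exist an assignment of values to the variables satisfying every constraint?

Satisfiable

One satisfying assignment is a = 2, b = 4, c = 4, d = 3.
For the less obvious constraints — constraint 3: b + a = 6; constraint 5: a + b = 6; constraint 6: b - a = 2 — and the others hold by inspection.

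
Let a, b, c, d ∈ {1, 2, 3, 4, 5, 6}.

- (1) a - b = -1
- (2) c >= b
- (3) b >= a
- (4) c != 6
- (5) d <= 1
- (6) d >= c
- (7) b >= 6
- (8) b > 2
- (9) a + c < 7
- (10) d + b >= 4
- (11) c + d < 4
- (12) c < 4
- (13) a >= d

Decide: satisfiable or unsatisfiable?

Unsatisfiable

From constraints 2 and 7: c ≥ b and b ≥ 6, so c ≥ 6. From constraints 5 and 6: c ≤ d and d ≤ 1, so c ≤ 1. But 1 < 6, so no value of c works.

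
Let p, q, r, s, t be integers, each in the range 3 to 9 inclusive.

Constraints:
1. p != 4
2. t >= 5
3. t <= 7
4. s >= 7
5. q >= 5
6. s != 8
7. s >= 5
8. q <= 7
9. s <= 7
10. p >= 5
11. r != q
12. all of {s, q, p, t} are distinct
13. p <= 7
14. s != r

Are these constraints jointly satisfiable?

Constraints 2, 3, 5, 7, 8, 9, 10, and 13 confine each of s, q, p, t to the 3 values {5, …, 7}.
Constraint 12 requires all 4 of them to be distinct, but only 3 values are available — impossible by the pigeonhole principle.

Unsatisfiable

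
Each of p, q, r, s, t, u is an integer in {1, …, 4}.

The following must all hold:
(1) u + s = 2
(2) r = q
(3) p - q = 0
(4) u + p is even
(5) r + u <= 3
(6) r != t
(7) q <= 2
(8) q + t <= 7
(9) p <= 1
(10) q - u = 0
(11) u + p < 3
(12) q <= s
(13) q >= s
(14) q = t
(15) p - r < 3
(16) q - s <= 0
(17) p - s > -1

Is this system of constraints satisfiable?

From constraints 2 and 14, r = q = t, so r = t. But constraint 6 says r ≠ t. Contradiction.

Unsatisfiable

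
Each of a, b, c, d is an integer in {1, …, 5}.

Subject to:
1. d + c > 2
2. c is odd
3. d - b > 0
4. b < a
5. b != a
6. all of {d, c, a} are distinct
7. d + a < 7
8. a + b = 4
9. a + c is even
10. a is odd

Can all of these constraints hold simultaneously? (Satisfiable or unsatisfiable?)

Satisfiable

Setting (a, b, c, d) = (3, 1, 1, 2) satisfies everything: constraint 1: d + c = 3; constraint 3: d - b = 1, and the others follow.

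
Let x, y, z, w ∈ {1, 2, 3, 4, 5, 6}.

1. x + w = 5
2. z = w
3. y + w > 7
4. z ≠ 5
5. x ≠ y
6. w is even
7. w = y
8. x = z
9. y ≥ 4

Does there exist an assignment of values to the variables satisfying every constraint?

From constraints 2, 7, and 8, x = z = w = y, so x = y. But constraint 5 says x ≠ y. Contradiction.

Unsatisfiable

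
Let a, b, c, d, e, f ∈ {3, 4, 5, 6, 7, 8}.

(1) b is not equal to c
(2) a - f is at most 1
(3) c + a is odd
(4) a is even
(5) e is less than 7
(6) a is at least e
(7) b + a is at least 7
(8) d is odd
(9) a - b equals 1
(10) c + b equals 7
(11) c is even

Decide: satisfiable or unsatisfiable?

Unsatisfiable

Constraint 11 makes c even and constraint 4 makes a even, so c + a must be even. Constraint 3 says c + a is odd — contradiction.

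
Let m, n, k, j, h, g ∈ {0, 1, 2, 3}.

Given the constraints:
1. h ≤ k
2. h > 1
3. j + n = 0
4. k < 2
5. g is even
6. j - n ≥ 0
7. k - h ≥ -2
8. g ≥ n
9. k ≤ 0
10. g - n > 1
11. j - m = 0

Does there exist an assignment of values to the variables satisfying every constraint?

From constraint 2: h ≥ 2. From constraints 1 and 9: h ≤ k and k ≤ 0, so h ≤ 0. But 0 < 2, so no value of h works.

Unsatisfiable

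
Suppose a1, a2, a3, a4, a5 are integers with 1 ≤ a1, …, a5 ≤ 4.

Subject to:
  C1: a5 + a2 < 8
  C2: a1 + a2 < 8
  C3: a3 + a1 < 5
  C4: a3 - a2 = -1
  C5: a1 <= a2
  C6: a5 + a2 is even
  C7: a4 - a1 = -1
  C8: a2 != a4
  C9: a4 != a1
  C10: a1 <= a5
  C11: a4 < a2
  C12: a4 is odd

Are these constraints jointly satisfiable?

Satisfiable

Setting (a1, a2, a3, a4, a5) = (2, 3, 2, 1, 3) satisfies everything: constraint 1: a5 + a2 = 6; constraint 2: a1 + a2 = 5; constraint 3: a3 + a1 = 4, and the others follow.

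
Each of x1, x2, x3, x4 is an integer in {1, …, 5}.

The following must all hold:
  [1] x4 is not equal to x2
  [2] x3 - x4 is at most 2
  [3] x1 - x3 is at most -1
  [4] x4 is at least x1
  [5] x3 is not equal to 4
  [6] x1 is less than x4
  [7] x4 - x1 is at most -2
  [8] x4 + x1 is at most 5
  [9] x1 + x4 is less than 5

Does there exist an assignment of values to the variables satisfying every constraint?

Constraints 2, 3, and 7 give x4 − x3 ≥ -2, x3 − x1 ≥ 1, x1 − x4 ≥ 2.
Adding all 3 inequalities: the left sides telescope to 0, and the right sides sum to (-2) + 1 + 2 = 1. So 0 ≥ 1, which is false.

Unsatisfiable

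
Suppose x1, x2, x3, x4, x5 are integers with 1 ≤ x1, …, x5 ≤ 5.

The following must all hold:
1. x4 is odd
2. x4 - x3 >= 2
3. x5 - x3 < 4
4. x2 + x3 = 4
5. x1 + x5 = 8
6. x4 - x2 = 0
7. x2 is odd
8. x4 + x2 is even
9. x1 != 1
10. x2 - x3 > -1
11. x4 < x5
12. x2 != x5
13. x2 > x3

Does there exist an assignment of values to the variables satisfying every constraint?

Try x1 = 4, x2 = 3, x3 = 1, x4 = 3, x5 = 4.
Check constraint 2: x4 - x3 = 2; constraint 3: x5 - x3 = 3; constraint 4: x2 + x3 = 4. The remaining constraints are straightforward to verify.

Satisfiable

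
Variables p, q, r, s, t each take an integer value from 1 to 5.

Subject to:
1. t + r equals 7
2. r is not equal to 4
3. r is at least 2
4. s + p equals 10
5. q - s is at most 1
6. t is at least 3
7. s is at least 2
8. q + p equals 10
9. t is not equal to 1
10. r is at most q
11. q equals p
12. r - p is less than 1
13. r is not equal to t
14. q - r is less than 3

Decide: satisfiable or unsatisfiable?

Satisfiable

Setting (p, q, r, s, t) = (5, 5, 3, 5, 4) satisfies everything: constraint 1: t + r = 7; constraint 4: s + p = 10; constraint 5: q - s = 0, and the others follow.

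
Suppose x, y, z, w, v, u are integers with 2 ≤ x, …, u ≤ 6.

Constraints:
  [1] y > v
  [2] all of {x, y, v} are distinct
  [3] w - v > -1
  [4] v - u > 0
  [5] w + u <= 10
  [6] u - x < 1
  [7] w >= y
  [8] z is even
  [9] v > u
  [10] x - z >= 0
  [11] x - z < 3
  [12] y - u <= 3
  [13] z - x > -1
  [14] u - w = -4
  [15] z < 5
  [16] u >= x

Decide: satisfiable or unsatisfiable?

Satisfiable

Take x = 2, y = 5, z = 2, w = 6, v = 4, u = 2. Then constraint 3: w - v = 2; constraint 4: v - u = 2, and every other listed constraint is also met.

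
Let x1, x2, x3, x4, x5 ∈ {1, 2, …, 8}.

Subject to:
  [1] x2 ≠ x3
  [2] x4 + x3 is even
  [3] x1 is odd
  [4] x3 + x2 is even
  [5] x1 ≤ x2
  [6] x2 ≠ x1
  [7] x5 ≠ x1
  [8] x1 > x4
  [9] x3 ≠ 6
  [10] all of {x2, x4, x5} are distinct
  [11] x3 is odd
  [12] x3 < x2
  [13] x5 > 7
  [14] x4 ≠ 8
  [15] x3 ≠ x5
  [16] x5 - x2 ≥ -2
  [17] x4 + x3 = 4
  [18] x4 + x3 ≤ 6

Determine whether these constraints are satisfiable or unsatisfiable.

The assignment x1 = 5, x2 = 7, x3 = 1, x4 = 3, x5 = 8 works:
  constraint 16 holds since x5 - x2 = 1.
  constraint 17 holds since x4 + x3 = 4.
  constraint 18 holds since x4 + x3 = 4.
The rest check out directly.

Satisfiable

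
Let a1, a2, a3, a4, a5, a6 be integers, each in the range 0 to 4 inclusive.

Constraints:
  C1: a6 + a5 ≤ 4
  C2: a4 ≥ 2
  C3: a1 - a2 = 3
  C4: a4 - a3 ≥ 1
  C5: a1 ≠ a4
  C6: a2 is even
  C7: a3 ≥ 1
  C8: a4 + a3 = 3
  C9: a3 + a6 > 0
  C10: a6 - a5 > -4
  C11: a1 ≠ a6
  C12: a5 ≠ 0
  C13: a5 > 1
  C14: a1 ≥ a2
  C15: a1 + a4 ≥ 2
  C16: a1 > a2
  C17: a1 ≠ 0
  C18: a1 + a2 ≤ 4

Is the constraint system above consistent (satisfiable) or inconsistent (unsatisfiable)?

Satisfiable

The assignment a1 = 3, a2 = 0, a3 = 1, a4 = 2, a5 = 2, a6 = 0 works:
  constraint 1 holds since a6 + a5 = 2.
  constraint 3 holds since a1 - a2 = 3.
  constraint 4 holds since a4 - a3 = 1.
The rest check out directly.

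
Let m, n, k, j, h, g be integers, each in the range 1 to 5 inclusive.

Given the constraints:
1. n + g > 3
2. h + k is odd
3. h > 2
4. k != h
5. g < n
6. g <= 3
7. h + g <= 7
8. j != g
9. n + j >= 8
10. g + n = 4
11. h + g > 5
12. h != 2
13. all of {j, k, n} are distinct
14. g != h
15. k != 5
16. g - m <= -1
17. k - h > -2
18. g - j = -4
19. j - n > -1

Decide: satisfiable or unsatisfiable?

Satisfiable

Take m = 3, n = 3, k = 4, j = 5, h = 5, g = 1. Then constraint 1: n + g = 4; constraint 7: h + g = 6; constraint 9: n + j = 8, and every other listed constraint is also met.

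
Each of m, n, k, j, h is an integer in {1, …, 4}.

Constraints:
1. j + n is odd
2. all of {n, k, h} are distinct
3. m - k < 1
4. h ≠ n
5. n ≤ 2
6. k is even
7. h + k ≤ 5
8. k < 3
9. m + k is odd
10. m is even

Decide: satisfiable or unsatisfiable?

Constraint 10 makes m even and constraint 6 makes k even, so m + k must be even. Constraint 9 says m + k is odd — contradiction.

Unsatisfiable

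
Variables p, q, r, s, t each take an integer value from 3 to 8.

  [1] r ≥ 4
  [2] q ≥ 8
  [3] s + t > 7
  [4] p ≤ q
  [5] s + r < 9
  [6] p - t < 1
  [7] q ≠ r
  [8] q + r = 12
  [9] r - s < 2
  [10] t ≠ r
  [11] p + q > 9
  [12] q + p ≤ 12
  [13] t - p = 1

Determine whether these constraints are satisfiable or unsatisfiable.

Satisfiable

Take p = 4, q = 8, r = 4, s = 4, t = 5. Then constraint 3: s + t = 9; constraint 5: s + r = 8; constraint 6: p - t = -1, and every other listed constraint is also met.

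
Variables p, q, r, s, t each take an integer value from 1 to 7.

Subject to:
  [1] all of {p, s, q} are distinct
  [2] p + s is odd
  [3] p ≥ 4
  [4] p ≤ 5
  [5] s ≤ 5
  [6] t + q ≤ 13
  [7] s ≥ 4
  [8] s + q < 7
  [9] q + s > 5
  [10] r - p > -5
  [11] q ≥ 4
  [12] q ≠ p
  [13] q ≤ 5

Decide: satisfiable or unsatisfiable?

Unsatisfiable

Constraints 3, 4, 5, 7, 11, and 13 confine each of p, s, q to the 2 values {4, 5}.
Constraint 1 requires all 3 of them to be distinct, but only 2 values are available — impossible by the pigeonhole principle.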